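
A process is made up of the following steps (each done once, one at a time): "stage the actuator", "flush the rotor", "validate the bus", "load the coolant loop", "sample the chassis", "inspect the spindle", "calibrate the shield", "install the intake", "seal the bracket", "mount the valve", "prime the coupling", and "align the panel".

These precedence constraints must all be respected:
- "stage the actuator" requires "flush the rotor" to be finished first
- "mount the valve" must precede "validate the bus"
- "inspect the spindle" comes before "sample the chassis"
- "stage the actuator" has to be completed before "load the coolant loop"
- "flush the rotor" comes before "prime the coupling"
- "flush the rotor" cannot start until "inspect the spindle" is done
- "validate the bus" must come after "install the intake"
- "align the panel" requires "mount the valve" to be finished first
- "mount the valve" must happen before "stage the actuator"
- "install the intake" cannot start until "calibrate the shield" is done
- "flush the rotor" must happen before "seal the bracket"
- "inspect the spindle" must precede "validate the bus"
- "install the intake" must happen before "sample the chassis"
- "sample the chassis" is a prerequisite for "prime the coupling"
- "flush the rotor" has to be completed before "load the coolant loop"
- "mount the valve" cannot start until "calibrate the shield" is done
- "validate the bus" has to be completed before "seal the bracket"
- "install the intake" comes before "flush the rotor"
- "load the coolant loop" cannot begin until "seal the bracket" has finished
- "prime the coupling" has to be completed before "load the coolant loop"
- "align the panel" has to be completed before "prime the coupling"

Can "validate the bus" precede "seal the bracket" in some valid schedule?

Yes

Every valid ordering already has "validate the bus" before "seal the bracket" (the constraints require it), so in particular at least one does.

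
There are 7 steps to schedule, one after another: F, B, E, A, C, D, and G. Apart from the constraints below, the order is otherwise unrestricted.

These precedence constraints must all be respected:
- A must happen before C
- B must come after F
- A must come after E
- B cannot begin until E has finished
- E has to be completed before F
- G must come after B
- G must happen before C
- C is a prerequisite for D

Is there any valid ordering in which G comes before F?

There is a dependency chain F → B → G, so G always comes after F.
Hence G can never be scheduled before F.

No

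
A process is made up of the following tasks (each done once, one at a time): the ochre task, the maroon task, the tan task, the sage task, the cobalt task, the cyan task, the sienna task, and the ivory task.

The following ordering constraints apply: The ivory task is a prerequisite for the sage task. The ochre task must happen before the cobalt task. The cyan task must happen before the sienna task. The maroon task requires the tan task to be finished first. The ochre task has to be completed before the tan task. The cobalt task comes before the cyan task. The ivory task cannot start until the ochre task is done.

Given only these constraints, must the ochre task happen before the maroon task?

Tracing the constraints gives a chain: the ochre task → the tan task → the maroon task.
So the ochre task must precede the maroon task in any valid ordering.

Yes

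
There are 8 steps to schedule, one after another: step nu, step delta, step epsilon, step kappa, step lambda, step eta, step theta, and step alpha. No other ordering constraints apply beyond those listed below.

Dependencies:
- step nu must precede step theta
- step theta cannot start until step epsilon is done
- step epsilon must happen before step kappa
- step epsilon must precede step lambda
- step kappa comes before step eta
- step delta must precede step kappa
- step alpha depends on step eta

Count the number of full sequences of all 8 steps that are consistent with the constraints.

The steps with no prerequisites are step nu, step delta, step epsilon; any of them can be placed first.
Enumerating by repeatedly choosing an available step (one whose prerequisites are all placed) gives 235 distinct complete orderings.

235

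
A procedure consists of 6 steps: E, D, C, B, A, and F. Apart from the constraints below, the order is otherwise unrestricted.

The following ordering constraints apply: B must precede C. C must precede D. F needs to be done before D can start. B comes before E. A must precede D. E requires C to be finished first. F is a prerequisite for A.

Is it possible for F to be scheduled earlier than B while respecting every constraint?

The constraints leave F and B unordered relative to each other; nothing requires B earlier.
So a valid ordering placing F earlier than B exists.

Yes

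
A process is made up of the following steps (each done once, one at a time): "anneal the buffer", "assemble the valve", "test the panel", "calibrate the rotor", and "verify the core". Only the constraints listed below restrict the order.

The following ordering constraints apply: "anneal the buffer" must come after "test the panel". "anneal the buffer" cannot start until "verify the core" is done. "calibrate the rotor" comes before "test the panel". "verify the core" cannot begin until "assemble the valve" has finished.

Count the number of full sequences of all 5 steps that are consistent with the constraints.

2 steps have no prerequisites ("assemble the valve", "calibrate the rotor"), so any of them could come first.
Enumerating by repeatedly choosing an available step (one whose prerequisites are all placed) gives 6 distinct complete orderings.

6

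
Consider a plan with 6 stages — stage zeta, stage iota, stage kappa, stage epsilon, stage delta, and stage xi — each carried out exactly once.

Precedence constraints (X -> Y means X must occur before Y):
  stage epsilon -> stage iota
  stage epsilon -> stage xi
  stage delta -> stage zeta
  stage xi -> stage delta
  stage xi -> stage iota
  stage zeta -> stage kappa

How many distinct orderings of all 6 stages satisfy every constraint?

Stage epsilon is the only stage with nothing required before it, so every ordering starts there.
Enumerating by repeatedly choosing an available stage (one whose prerequisites are all placed) gives 4 distinct complete orderings.

4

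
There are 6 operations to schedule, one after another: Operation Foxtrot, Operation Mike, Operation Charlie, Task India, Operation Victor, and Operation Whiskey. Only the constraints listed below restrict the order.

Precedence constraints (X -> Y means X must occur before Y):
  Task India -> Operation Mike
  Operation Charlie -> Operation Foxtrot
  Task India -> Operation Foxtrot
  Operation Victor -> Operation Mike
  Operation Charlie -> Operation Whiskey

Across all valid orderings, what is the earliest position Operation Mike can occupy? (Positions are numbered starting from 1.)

3

The operations that are forced before Operation Mike, directly or transitively, are Task India, Operation Victor. That's 2 operations.
With 2 mandatory predecessors, the earliest Operation Mike can sit is position 2+1 = 3, and placing just those 2 first achieves it.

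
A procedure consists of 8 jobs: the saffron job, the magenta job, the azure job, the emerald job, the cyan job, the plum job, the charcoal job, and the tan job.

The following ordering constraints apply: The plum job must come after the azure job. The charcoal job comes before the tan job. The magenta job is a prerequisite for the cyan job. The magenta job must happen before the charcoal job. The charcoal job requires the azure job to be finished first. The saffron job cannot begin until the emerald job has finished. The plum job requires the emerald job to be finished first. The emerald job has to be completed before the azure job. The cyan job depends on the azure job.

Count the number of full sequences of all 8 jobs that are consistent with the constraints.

261

2 jobs have no prerequisites (the magenta job, the emerald job), so any of them could come first.
Systematically extending each partial ordering one job at a time and counting, there are 261 complete orderings.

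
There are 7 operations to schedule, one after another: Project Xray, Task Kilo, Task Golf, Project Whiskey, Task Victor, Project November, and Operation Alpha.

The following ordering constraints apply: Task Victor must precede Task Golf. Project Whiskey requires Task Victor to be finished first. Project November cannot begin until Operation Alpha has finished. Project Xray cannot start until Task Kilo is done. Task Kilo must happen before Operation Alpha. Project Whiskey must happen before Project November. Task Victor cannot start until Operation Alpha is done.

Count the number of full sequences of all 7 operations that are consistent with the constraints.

Only Task Kilo has no prerequisites, so it must go first.
Enumerating by repeatedly choosing an available operation (one whose prerequisites are all placed) gives 18 distinct complete orderings.

18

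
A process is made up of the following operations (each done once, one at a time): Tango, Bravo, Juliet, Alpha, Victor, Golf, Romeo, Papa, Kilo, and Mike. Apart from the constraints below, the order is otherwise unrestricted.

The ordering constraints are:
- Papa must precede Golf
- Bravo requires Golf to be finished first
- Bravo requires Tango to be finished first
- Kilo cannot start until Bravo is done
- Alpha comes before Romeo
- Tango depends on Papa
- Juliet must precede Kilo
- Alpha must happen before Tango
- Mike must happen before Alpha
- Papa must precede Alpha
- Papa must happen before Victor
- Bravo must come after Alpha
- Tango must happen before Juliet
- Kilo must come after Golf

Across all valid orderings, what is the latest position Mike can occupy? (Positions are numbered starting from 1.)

The operations that are forced after Mike, directly or by a chain of constraints, are Tango, Bravo, Juliet, Alpha, Romeo, Kilo. That's 6 operations.
With 6 mandatory successors out of 10 operations total, the latest slot for Mike is 10−6 = 4, and it's reachable by doing all non-successors before Mike.

4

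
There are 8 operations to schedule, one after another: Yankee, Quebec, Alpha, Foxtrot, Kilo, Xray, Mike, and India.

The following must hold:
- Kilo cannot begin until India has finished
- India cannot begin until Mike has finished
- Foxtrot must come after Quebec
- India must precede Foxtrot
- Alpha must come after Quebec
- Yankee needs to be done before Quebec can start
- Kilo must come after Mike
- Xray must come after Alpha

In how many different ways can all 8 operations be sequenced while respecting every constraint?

118

2 operations have no prerequisites (Yankee, Mike), so any of them could come first.
Enumerating by repeatedly choosing an available operation (one whose prerequisites are all placed) gives 118 distinct complete orderings.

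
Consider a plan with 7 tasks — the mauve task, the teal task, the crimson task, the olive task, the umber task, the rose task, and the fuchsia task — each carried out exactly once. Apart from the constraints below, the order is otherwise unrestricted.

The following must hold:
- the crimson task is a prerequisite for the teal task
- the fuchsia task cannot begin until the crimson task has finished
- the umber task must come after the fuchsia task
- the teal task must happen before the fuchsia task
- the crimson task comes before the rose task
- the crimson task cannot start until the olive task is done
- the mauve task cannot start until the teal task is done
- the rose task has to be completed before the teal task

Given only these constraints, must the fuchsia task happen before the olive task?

The constraints actually force the olive task before the fuchsia task (via the olive task → the crimson task → the fuchsia task), not the other way around.
So the fuchsia task does not have to come before the olive task — it cannot.

No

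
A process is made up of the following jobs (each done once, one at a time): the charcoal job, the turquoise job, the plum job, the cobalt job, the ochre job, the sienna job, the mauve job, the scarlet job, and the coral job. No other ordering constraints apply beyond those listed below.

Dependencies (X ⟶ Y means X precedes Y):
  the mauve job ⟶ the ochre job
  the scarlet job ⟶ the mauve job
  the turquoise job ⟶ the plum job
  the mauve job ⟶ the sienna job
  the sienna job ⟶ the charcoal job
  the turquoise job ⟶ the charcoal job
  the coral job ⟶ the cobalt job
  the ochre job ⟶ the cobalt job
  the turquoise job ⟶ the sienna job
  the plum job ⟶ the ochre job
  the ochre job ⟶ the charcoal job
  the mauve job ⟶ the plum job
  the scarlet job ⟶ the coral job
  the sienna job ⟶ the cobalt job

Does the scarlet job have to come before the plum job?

Yes

Tracing the constraints gives a chain: the scarlet job → the mauve job → the plum job.
Hence the scarlet job necessarily comes before the plum job.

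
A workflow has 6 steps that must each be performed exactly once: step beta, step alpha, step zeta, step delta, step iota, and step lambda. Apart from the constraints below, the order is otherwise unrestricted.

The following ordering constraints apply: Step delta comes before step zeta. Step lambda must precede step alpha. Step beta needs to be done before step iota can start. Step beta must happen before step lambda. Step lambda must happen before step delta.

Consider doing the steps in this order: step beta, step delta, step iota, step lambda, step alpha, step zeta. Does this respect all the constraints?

No

In the proposed order, step delta appears before step lambda.
That contradicts the constraint that step lambda must precede step delta.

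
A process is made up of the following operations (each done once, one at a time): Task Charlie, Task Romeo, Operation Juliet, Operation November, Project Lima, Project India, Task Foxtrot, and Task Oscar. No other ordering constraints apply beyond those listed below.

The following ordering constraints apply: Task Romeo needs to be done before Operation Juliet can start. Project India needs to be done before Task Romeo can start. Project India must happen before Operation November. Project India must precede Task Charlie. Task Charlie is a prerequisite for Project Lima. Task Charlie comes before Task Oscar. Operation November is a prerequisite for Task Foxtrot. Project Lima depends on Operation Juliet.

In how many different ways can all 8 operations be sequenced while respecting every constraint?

Only Project India has no prerequisites, so it must go first.
Enumerating by repeatedly choosing an available operation (one whose prerequisites are all placed) gives 189 distinct complete orderings.

189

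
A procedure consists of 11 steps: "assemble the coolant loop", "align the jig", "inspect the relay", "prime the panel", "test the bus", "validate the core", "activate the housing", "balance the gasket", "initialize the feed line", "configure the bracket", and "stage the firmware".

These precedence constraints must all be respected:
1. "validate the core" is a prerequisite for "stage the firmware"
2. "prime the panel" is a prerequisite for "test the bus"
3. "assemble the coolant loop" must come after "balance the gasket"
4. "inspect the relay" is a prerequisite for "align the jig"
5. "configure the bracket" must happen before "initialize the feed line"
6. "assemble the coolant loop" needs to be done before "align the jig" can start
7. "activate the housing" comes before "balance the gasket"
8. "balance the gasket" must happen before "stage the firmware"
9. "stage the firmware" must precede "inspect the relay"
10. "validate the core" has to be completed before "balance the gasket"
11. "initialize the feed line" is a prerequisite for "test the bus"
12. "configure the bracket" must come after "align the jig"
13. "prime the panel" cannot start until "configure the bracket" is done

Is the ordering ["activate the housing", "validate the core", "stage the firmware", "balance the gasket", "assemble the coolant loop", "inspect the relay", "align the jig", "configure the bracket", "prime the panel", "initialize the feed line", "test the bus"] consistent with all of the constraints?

No

The sequence places "stage the firmware" ahead of "balance the gasket".
But one of the constraints requires "balance the gasket" before "stage the firmware", so this ordering violates it.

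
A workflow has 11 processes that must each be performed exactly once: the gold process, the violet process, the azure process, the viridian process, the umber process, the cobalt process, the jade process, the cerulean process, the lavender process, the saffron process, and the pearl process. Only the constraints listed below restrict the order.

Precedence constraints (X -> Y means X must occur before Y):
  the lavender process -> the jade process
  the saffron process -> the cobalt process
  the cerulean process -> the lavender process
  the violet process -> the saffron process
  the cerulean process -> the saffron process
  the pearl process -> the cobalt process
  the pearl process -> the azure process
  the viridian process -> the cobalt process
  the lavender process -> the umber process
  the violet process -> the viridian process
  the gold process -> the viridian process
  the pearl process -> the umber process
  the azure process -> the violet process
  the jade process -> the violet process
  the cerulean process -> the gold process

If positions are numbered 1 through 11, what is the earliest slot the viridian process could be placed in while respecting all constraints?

8

The processes that are forced before the viridian process, directly or transitively, are the gold process, the violet process, the azure process, the jade process, the cerulean process, the lavender process, the pearl process. That's 7 processes.
With 7 mandatory predecessors, the earliest the viridian process can sit is position 7+1 = 8, and placing just those 7 first achieves it.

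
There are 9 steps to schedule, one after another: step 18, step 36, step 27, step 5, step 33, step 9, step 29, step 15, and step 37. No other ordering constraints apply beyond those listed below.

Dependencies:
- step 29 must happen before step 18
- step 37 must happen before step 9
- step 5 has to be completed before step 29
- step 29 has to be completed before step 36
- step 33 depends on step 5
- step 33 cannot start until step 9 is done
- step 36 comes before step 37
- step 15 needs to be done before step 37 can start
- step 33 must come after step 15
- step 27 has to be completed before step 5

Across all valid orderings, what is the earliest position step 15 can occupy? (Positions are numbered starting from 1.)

1

Step 15 has no prerequisites at all, so it can go in position 1.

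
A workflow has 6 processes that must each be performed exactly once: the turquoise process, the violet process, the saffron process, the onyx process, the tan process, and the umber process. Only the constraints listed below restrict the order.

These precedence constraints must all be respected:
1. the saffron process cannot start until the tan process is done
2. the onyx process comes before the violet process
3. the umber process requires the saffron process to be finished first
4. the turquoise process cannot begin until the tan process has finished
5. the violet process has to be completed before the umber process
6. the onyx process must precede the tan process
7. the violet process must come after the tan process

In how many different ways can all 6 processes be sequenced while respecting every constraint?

The onyx process is the only process with nothing required before it, so every ordering starts there.
Counting all ways to extend the partial order to a total order gives 8.

8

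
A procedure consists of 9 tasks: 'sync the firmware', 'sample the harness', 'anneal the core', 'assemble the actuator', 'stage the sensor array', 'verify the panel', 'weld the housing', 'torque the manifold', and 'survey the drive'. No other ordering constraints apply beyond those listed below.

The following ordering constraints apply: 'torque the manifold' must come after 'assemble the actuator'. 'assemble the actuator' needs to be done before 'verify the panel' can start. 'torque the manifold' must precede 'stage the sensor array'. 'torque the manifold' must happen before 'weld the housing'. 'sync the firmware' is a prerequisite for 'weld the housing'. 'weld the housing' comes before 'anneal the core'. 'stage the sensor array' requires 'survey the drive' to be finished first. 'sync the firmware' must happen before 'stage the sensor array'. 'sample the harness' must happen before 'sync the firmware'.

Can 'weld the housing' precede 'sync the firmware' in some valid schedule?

The constraints give a chain 'sync the firmware' → 'weld the housing', which forces 'sync the firmware' before 'weld the housing'.
Hence 'weld the housing' can never be scheduled before 'sync the firmware'.

No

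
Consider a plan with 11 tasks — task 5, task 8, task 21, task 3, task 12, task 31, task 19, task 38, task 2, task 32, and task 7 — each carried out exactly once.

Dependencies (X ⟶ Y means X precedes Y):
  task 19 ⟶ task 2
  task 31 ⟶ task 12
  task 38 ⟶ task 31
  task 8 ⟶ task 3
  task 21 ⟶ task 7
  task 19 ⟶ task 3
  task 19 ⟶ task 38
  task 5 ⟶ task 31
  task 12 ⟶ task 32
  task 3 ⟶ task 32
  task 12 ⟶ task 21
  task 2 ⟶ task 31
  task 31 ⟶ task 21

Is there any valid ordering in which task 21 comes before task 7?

Task 21 is actually forced before task 7 by the constraints, so certainly some valid ordering has task 21 first.

Yes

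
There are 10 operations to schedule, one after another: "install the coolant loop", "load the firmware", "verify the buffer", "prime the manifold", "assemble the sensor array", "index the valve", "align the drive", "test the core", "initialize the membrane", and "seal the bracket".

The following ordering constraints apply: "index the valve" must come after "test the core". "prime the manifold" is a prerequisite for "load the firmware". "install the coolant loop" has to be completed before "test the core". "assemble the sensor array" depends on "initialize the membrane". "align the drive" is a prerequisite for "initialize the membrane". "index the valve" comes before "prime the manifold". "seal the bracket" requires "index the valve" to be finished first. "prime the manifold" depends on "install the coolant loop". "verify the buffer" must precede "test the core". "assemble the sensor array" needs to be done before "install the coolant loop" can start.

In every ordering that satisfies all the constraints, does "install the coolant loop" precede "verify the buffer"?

No chain of constraints connects "install the coolant loop" to "verify the buffer" in either direction.
There exist valid orderings with "verify the buffer" before "install the coolant loop", so "install the coolant loop" is not required to come first.

No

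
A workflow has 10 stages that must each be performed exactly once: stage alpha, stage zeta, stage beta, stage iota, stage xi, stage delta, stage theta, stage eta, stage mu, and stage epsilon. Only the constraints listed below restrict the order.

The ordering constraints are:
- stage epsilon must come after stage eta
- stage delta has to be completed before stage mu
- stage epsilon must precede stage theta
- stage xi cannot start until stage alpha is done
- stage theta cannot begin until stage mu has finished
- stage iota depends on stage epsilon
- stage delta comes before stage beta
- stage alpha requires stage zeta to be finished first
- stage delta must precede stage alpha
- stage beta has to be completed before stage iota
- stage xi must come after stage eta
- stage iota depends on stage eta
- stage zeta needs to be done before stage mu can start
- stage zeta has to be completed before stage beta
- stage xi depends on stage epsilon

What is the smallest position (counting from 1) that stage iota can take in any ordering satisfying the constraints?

6

Every stage that must precede stage iota has to come before it. Tracing all chains that end at stage iota, those stages are: stage zeta, stage beta, stage delta, stage eta, stage epsilon — 5 in total.
So at minimum 5 stages come before stage iota, putting stage iota no earlier than position 6. That position is achievable by scheduling exactly those predecessors first.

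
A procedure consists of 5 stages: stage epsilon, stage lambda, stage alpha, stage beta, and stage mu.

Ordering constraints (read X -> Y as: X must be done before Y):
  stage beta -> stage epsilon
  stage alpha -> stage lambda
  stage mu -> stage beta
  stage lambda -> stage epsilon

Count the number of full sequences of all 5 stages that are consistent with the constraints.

2 stages have no prerequisites (stage alpha, stage mu), so any of them could come first.
Enumerating by repeatedly choosing an available stage (one whose prerequisites are all placed) gives 6 distinct complete orderings.

6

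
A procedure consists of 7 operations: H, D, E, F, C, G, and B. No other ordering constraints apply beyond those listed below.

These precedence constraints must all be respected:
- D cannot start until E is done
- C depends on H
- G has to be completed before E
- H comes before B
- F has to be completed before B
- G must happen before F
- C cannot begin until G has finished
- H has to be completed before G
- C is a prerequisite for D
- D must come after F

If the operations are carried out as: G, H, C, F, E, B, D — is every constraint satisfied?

No

The sequence places G ahead of H.
That contradicts the constraint that H must precede G.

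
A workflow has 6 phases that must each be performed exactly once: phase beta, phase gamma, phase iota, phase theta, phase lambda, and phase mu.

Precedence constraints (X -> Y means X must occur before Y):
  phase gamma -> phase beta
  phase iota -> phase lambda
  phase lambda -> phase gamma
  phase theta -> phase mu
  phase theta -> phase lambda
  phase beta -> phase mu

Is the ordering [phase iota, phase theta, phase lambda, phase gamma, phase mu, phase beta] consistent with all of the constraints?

The sequence places phase mu ahead of phase beta.
That contradicts the constraint that phase beta must precede phase mu.

No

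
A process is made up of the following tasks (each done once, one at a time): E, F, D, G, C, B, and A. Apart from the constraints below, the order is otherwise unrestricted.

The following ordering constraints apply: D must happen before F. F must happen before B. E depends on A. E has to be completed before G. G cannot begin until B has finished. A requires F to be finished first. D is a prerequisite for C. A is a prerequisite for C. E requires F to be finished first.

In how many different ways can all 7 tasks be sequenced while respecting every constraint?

11

D is the only task with nothing required before it, so every ordering starts there.
Enumerating by repeatedly choosing an available task (one whose prerequisites are all placed) gives 11 distinct complete orderings.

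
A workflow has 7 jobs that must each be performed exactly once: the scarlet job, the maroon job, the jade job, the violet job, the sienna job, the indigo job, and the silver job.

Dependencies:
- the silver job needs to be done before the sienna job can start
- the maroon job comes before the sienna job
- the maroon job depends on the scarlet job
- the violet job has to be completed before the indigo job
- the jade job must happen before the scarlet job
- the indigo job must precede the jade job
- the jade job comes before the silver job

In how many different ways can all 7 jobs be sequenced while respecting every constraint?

3

The violet job is the only job with nothing required before it, so every ordering starts there.
Enumerating by repeatedly choosing an available job (one whose prerequisites are all placed) gives 3 distinct complete orderings.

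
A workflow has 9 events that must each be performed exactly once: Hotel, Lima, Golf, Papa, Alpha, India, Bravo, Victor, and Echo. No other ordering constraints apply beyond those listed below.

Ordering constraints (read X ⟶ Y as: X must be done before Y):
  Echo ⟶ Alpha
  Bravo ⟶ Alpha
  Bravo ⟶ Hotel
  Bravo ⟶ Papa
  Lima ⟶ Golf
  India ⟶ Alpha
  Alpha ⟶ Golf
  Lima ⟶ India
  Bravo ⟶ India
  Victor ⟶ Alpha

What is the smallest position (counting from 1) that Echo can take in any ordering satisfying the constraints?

Echo has no prerequisites at all, so it can go in position 1.

1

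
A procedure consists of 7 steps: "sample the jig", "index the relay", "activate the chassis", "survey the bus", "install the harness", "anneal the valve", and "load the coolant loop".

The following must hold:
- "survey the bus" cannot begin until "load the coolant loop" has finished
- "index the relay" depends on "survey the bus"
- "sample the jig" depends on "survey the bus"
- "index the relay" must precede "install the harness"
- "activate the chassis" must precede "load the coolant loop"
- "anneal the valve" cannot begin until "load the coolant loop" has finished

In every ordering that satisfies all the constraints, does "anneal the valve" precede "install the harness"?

No chain of constraints connects "anneal the valve" to "install the harness" in either direction.
So "anneal the valve" can come before "install the harness" or after — it is not forced.

No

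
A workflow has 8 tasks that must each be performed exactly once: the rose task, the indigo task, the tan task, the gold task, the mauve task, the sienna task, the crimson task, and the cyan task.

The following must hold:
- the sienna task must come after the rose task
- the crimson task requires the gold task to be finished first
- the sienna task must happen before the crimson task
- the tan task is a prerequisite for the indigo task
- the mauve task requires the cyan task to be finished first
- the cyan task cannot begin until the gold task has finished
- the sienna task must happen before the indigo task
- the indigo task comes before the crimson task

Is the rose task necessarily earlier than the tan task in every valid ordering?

No

No chain of constraints connects the rose task to the tan task in either direction.
So the rose task can come before the tan task or after — it is not forced.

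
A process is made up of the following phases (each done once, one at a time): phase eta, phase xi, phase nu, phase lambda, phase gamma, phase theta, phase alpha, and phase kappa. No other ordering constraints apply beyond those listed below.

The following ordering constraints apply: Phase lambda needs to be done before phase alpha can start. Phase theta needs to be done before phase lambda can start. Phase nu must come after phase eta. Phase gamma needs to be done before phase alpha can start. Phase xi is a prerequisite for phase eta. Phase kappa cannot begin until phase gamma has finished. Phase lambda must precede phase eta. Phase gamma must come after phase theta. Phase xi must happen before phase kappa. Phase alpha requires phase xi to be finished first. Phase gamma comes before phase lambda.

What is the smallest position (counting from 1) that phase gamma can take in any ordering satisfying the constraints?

The only phase forced before phase gamma (directly or transitively) is phase theta.
With 1 mandatory predecessor, the earliest phase gamma can sit is position 1+1 = 2, and placing just that one first achieves it.

2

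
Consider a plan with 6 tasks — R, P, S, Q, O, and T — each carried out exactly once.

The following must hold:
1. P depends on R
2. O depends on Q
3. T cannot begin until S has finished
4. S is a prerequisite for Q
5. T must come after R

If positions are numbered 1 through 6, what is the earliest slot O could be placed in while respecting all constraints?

The tasks that are forced before O, directly or transitively, are S, Q. That's 2 tasks.
So at minimum 2 tasks come before O, putting O no earlier than position 3. That position is achievable by scheduling exactly those predecessors first.

3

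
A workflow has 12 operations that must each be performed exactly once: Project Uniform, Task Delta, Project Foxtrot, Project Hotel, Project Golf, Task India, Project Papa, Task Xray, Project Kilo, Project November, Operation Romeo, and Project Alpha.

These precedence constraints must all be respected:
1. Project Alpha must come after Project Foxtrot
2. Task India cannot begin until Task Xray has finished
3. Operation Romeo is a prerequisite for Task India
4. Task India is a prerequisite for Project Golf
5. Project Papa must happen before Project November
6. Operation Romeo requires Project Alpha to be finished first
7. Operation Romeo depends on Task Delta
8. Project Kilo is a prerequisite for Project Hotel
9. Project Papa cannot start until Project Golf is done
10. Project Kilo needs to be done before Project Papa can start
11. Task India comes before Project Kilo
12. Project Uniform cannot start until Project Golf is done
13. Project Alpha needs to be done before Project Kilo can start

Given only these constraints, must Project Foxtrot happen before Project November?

Yes

Chaining the stated constraints: Project Foxtrot → Project Alpha → Project Kilo → Project Papa → Project November.
Hence Project Foxtrot necessarily comes before Project November.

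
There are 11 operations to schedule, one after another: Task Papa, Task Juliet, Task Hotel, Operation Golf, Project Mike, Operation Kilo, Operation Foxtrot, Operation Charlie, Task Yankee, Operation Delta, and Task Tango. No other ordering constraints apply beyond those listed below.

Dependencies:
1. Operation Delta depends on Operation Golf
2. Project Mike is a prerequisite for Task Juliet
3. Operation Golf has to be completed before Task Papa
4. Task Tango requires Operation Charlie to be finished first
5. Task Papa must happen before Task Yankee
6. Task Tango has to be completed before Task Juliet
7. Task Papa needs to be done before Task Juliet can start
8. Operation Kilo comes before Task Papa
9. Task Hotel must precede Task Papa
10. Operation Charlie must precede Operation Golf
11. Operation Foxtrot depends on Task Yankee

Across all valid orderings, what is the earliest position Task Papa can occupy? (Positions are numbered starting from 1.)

Every operation that must precede Task Papa has to come before it. Tracing all chains that end at Task Papa, those operations are: Task Hotel, Operation Golf, Operation Kilo, Operation Charlie — 4 in total.
With 4 mandatory predecessors, the earliest Task Papa can sit is position 4+1 = 5, and placing just those 4 first achieves it.

5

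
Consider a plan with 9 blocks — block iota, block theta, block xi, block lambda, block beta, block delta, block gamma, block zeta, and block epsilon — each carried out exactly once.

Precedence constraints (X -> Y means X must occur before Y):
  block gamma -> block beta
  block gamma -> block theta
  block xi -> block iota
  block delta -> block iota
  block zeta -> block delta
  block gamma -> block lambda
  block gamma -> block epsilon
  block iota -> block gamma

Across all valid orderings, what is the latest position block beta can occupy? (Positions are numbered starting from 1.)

Block beta has no required successors, so nothing stops it from going last (position 9).

9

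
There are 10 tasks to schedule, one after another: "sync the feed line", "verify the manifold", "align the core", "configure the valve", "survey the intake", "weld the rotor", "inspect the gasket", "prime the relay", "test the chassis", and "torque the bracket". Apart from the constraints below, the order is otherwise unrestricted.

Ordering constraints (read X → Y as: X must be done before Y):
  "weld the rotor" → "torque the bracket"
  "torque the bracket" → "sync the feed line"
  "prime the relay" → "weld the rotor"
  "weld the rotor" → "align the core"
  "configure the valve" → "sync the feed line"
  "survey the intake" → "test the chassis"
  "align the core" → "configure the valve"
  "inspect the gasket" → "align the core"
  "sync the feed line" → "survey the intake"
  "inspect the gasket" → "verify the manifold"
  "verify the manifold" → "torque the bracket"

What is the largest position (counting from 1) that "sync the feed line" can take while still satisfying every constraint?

Following every chain forward from "sync the feed line", the tasks that must come later are "survey the intake", "test the chassis" — 2 of them.
With 2 mandatory successors out of 10 tasks total, the latest slot for "sync the feed line" is 10−2 = 8, and it's reachable by doing all non-successors before "sync the feed line".

8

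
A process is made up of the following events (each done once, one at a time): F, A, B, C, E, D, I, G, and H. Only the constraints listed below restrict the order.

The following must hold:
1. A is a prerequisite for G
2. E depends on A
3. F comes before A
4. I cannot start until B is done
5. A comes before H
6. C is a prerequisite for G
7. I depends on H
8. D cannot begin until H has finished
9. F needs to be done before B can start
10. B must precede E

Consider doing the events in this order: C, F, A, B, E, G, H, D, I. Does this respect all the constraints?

Checking each listed constraint against this order: for instance, B is in position 4 and I in position 9, so that constraint holds — and the remaining constraints check out the same way.

Yes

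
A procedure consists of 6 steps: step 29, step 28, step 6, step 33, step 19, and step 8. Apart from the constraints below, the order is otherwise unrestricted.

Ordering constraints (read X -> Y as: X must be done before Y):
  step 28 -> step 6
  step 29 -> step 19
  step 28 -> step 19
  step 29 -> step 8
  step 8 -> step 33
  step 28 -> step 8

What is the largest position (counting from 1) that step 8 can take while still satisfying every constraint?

5

Following the constraints forward from step 8, its only required successor is step 33.
With 1 mandatory successor out of 6 steps total, the latest slot for step 8 is 6−1 = 5, and it's reachable by doing all non-successors before step 8.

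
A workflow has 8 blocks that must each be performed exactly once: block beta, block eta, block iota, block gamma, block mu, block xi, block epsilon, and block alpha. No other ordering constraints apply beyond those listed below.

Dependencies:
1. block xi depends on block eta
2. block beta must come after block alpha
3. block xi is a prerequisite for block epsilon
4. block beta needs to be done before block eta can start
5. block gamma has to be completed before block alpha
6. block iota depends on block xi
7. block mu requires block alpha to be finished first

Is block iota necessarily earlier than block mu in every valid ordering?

No

Block iota and block mu are not related by any chain of constraints.
So block iota can come before block mu or after — it is not forced.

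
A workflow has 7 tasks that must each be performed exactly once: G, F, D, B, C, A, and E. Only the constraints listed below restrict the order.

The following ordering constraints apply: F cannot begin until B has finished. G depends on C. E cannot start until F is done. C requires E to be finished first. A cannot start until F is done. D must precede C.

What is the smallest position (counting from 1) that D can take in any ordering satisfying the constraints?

Nothing is required before D; it can be the very first task.

1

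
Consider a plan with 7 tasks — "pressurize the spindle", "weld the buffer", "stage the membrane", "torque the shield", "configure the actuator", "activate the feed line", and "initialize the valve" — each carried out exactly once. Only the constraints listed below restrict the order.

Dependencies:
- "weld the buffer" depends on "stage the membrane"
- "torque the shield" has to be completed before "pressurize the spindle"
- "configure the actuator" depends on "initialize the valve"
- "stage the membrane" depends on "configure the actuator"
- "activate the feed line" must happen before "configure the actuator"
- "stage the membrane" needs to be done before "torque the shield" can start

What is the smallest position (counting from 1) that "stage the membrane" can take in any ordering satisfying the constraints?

The tasks that are forced before "stage the membrane", directly or transitively, are "configure the actuator", "activate the feed line", "initialize the valve". That's 3 tasks.
With 3 mandatory predecessors, the earliest "stage the membrane" can sit is position 3+1 = 4, and placing just those 3 first achieves it.

4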